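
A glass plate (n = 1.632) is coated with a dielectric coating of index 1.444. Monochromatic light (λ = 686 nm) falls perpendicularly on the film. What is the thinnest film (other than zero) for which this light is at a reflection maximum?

238 nm

At the upper boundary (n = 1.0 to n = 1.444) the reflected ray undergoes a half-wave phase shift.
At the lower boundary (n = 1.444 to n = 1.632) the reflected ray undergoes a half-wave phase shift.
Zero or two π shifts → no net half-wave offset.
With no net inversion, constructive interference in reflection requires 2 n t = m λ.
Minimum nonzero at m = 1: t = λ / (2 n) = 686 / (2 × 1.444) = 238 nm.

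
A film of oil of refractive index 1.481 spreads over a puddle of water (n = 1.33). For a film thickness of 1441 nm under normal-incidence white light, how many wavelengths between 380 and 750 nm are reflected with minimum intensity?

Top surface (1.0 → 1.481): reflection off a higher-index medium gives a half-wave phase shift.
At the lower boundary (n = 1.481 to n = 1.33) the reflected ray undergoes no phase shift.
Net: one phase inversion between the two reflected rays.
With one net inversion, destructive interference in reflection requires 2 n t = m λ.
λ = 2 n t / m = 4268 / m nm.
m=5: 854 nm (IR); m=6: 711 nm (visible); m=7: 610 nm (visible); m=8: 534 nm (visible); m=9: 474 nm (visible); m=10: 427 nm (visible); m=11: 388 nm (visible); m=12: 356 nm (UV).

6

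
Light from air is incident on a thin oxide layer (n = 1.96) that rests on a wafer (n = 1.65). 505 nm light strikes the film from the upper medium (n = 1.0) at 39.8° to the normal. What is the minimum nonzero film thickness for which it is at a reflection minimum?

136 nm

At the upper boundary (n = 1.0 to n = 1.96) the reflected ray undergoes a half-wave phase shift.
Bottom surface (1.96 → 1.65): reflection off a lower-index medium gives no phase shift.
Net: one phase inversion between the two reflected rays.
With one net inversion, destructive interference in reflection requires 2 n t cos θ_r = m λ.
Snell's law: 1.0 sin 39.8° = 1.96 sin θ_r → sin θ_r = 0.327, cos θ_r = 0.945.
Minimum nonzero at m = 1: t = λ / (2 n cos θ_r) = 505 / (2 × 1.96 × 0.945) = 136 nm.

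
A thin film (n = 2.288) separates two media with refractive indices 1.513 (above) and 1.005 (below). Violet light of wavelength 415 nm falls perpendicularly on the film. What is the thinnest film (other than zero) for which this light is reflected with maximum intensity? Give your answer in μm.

Top surface (1.513 → 2.288): reflection off a higher-index medium gives a half-wave phase shift.
At the lower boundary (n = 2.288 to n = 1.005) the reflected ray undergoes no phase shift.
The two reflections differ by half a wavelength.
With one net inversion, constructive interference in reflection requires 2 n t = (m + ½) λ.
Minimum at m = 0: t = λ / (4 n) = 415 / (4 × 2.288) = 45.3 nm.

0.0453 μm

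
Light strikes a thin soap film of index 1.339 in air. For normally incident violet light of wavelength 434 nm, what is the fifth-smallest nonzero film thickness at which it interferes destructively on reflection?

810 nm

At the upper boundary (n = 1.0 to n = 1.339) the reflected ray undergoes a half-wave phase shift.
Ray reflecting at the bottom interface goes from n = 1.339 toward n = 1.0: no phase shift.
Exactly one π shift → a net half-wave offset.
So the condition for destructive reflection is 2 n t = m λ.
The fifth-smallest nonzero thickness corresponds to m = 5: t = m λ / (2 n) = 5.00 × 434 / (2 × 1.339) = 810 nm.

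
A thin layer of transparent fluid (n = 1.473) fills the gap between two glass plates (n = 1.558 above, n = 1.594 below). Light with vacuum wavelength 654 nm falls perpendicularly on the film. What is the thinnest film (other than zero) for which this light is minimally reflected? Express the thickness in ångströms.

2220 Å

At the upper boundary (n = 1.558 to n = 1.473) the reflected ray undergoes no phase shift.
At the lower boundary (n = 1.473 to n = 1.594) the reflected ray undergoes a half-wave phase shift.
Net: one phase inversion between the two reflected rays.
So the condition for destructive reflection is 2 n t = m λ.
Minimum nonzero at m = 1: t = λ / (2 n) = 654 / (2 × 1.473) = 222 nm.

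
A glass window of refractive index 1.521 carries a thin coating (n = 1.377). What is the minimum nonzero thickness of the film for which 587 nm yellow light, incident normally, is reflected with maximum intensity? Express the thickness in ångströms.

2131 Å

Ray reflecting at the top interface goes from n = 1.0 toward n = 1.377: a half-wave phase shift.
Ray reflecting at the bottom interface goes from n = 1.377 toward n = 1.521: a half-wave phase shift.
The two reflections carry the same phase change, so no net offset.
For maximum reflection here: 2 n t = m λ.
Minimum nonzero at m = 1: t = λ / (2 n) = 587 / (2 × 1.377) = 213 nm.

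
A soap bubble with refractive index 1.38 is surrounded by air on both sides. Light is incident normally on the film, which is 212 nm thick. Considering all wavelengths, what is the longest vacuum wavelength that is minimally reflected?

Ray reflecting at the top interface goes from n = 1.0 toward n = 1.38: a half-wave phase shift.
At the lower boundary (n = 1.38 to n = 1.0) the reflected ray undergoes no phase shift.
Exactly one π shift → a net half-wave offset.
With one net inversion, destructive interference in reflection requires 2 n t = m λ.
λ = 2 n t / m. The longest wavelength is m = 1: λ = 2 × 1.38 × 212 / 1.00 = 585 nm.

585 nm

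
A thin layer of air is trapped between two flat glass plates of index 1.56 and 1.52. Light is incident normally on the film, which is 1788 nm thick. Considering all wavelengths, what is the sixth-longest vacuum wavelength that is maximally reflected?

650 nm

Ray reflecting at the top interface goes from n = 1.56 toward n = 1.0: no phase shift.
Ray reflecting at the bottom interface goes from n = 1.0 toward n = 1.52: a half-wave phase shift.
The two reflections differ by half a wavelength.
With one net inversion, constructive interference in reflection requires 2 n t = (m + ½) λ.
λ = 2 n t / (m + ½). The sixth-longest wavelength is m = 5: λ = 2 × 1.0 × 1788 / 5.50 = 650 nm.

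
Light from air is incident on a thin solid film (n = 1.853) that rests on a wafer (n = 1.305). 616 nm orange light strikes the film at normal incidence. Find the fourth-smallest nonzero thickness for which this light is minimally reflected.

665 nm

Top surface (1.0 → 1.853): reflection off a higher-index medium gives a half-wave phase shift.
At the lower boundary (n = 1.853 to n = 1.305) the reflected ray undergoes no phase shift.
The two reflections differ by half a wavelength.
So the condition for destructive reflection is 2 n t = m λ.
The fourth-smallest nonzero thickness corresponds to m = 4: t = m λ / (2 n) = 4.00 × 616 / (2 × 1.853) = 665 nm.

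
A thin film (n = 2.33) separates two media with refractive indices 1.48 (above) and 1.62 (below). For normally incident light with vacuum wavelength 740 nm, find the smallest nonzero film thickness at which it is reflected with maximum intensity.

79.4 nm

At the upper boundary (n = 1.48 to n = 2.33) the reflected ray undergoes a half-wave phase shift.
At the lower boundary (n = 2.33 to n = 1.62) the reflected ray undergoes no phase shift.
Exactly one π shift → a net half-wave offset.
So the condition for constructive reflection is 2 n t = (m + ½) λ.
Minimum at m = 0: t = λ / (4 n) = 740 / (4 × 2.33) = 79.4 nm.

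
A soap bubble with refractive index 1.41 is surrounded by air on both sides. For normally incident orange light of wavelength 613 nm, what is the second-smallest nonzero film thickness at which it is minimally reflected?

435 nm

Top surface (1.0 → 1.41): reflection off a higher-index medium gives a half-wave phase shift.
At the lower boundary (n = 1.41 to n = 1.0) the reflected ray undergoes no phase shift.
The two reflections differ by half a wavelength.
So the condition for destructive reflection is 2 n t = m λ.
The second-smallest nonzero thickness corresponds to m = 2: t = m λ / (2 n) = 2.00 × 613 / (2 × 1.41) = 435 nm.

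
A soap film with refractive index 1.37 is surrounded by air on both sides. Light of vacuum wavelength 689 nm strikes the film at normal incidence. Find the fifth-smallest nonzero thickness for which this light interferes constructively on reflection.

1132 nm

Top surface (1.0 → 1.37): reflection off a higher-index medium gives a half-wave phase shift.
Ray reflecting at the bottom interface goes from n = 1.37 toward n = 1.0: no phase shift.
Exactly one π shift → a net half-wave offset.
With one net inversion, constructive interference in reflection requires 2 n t = (m + ½) λ.
The fifth-smallest nonzero thickness corresponds to m = 4: t = (m + ½) λ / (2 n) = 4.50 × 689 / (2 × 1.37) = 1132 nm.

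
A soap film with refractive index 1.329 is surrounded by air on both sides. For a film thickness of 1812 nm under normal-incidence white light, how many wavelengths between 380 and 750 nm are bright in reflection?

7

Ray reflecting at the top interface goes from n = 1.0 toward n = 1.329: a half-wave phase shift.
Bottom surface (1.329 → 1.0): reflection off a lower-index medium gives no phase shift.
Exactly one π shift → a net half-wave offset.
With one net inversion, constructive interference in reflection requires 2 n t = (m + ½) λ.
λ = 2 n t / (m + ½) = 4816 / (m + ½) nm.
m=5: 876 nm (IR); m=6: 741 nm (visible); m=7: 642 nm (visible); m=8: 567 nm (visible); m=9: 507 nm (visible); m=10: 459 nm (visible); m=11: 419 nm (visible); m=12: 385 nm (visible); m=13: 357 nm (UV).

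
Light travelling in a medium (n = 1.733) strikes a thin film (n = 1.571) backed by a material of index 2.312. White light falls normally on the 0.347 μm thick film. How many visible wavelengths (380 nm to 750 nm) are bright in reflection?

2

Ray reflecting at the top interface goes from n = 1.733 toward n = 1.571: no phase shift.
Bottom surface (1.571 → 2.312): reflection off a higher-index medium gives a half-wave phase shift.
Net: one phase inversion between the two reflected rays.
With one net inversion, constructive interference in reflection requires 2 n t = (m + ½) λ.
λ = 2 n t / (m + ½) = 1090 / (m + ½) nm.
m=0: 2181 nm (IR); m=1: 727 nm (visible); m=2: 436 nm (visible); m=3: 312 nm (UV).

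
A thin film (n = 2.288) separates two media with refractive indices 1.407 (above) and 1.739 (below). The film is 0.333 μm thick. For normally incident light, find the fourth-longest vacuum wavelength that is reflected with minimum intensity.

Ray reflecting at the top interface goes from n = 1.407 toward n = 2.288: a half-wave phase shift.
Ray reflecting at the bottom interface goes from n = 2.288 toward n = 1.739: no phase shift.
Net: one phase inversion between the two reflected rays.
With one net inversion, destructive interference in reflection requires 2 n t = m λ.
λ = 2 n t / m. The fourth-longest wavelength is m = 4: λ = 2 × 2.288 × 333 / 4.00 = 381 nm.

381 nm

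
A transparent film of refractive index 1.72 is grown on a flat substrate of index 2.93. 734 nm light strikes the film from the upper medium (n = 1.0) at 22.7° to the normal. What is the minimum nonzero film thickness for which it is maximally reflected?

Ray reflecting at the top interface goes from n = 1.0 toward n = 1.72: a half-wave phase shift.
Bottom surface (1.72 → 2.93): reflection off a higher-index medium gives a half-wave phase shift.
Net: no relative phase inversion (both shifts match).
With no net inversion, constructive interference in reflection requires 2 n t cos θ_r = m λ.
Snell's law: 1.0 sin 22.7° = 1.72 sin θ_r → sin θ_r = 0.224, cos θ_r = 0.975.
Minimum nonzero at m = 1: t = λ / (2 n cos θ_r) = 734 / (2 × 1.72 × 0.975) = 219 nm.

219 nm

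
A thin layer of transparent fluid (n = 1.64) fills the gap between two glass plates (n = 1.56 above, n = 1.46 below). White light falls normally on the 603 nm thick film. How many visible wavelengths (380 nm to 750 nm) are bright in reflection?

Ray reflecting at the top interface goes from n = 1.56 toward n = 1.64: a half-wave phase shift.
Ray reflecting at the bottom interface goes from n = 1.64 toward n = 1.46: no phase shift.
Net: one phase inversion between the two reflected rays.
So the condition for constructive reflection is 2 n t = (m + ½) λ.
λ = 2 n t / (m + ½) = 1978 / (m + ½) nm.
m=2: 791 nm (IR); m=3: 565 nm (visible); m=4: 440 nm (visible); m=5: 360 nm (UV).

2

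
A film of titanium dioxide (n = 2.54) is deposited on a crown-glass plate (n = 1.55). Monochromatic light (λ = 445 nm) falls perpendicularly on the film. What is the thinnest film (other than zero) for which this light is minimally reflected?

At the upper boundary (n = 1.0 to n = 2.54) the reflected ray undergoes a half-wave phase shift.
At the lower boundary (n = 2.54 to n = 1.55) the reflected ray undergoes no phase shift.
Net: one phase inversion between the two reflected rays.
So the condition for destructive reflection is 2 n t = m λ.
Minimum nonzero at m = 1: t = λ / (2 n) = 445 / (2 × 2.54) = 87.6 nm.

87.6 nm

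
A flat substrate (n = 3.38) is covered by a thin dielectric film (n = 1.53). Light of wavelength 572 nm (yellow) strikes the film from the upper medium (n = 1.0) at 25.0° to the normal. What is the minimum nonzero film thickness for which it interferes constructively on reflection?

At the upper boundary (n = 1.0 to n = 1.53) the reflected ray undergoes a half-wave phase shift.
Bottom surface (1.53 → 3.38): reflection off a higher-index medium gives a half-wave phase shift.
The two reflections carry the same phase change, so no net offset.
For bright reflection here: 2 n t cos θ_r = m λ.
Snell's law: 1.0 sin 25.0° = 1.53 sin θ_r → sin θ_r = 0.276, cos θ_r = 0.961.
Minimum nonzero at m = 1: t = λ / (2 n cos θ_r) = 572 / (2 × 1.53 × 0.961) = 194 nm.

194 nm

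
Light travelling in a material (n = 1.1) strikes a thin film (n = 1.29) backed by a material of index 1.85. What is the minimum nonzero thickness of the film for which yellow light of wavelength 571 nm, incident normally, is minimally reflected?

111 nm

Ray reflecting at the top interface goes from n = 1.1 toward n = 1.29: a half-wave phase shift.
Ray reflecting at the bottom interface goes from n = 1.29 toward n = 1.85: a half-wave phase shift.
Net: no relative phase inversion (both shifts match).
So the condition for destructive reflection is 2 n t = (m + ½) λ.
Minimum at m = 0: t = λ / (4 n) = 571 / (4 × 1.29) = 111 nm.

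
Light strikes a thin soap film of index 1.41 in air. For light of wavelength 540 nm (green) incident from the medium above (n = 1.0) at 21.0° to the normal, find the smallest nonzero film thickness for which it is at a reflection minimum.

Top surface (1.0 → 1.41): reflection off a higher-index medium gives a half-wave phase shift.
Bottom surface (1.41 → 1.0): reflection off a lower-index medium gives no phase shift.
Exactly one π shift → a net half-wave offset.
So the condition for destructive reflection is 2 n t cos θ_r = m λ.
Snell's law: 1.0 sin 21.0° = 1.41 sin θ_r → sin θ_r = 0.254, cos θ_r = 0.967.
Minimum nonzero at m = 1: t = λ / (2 n cos θ_r) = 540 / (2 × 1.41 × 0.967) = 198 nm.

198 nm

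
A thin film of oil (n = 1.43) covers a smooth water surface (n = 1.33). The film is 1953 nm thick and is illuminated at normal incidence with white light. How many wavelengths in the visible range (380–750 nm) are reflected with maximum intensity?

8

Ray reflecting at the top interface goes from n = 1.0 toward n = 1.43: a half-wave phase shift.
At the lower boundary (n = 1.43 to n = 1.33) the reflected ray undergoes no phase shift.
Net: one phase inversion between the two reflected rays.
With one net inversion, constructive interference in reflection requires 2 n t = (m + ½) λ.
λ = 2 n t / (m + ½) = 5586 / (m + ½) nm.
m=6: 859 nm (IR); m=7: 745 nm (visible); m=8: 657 nm (visible); m=9: 588 nm (visible); m=10: 532 nm (visible); m=11: 486 nm (visible); m=12: 447 nm (visible); m=13: 414 nm (visible); m=14: 385 nm (visible); m=15: 360 nm (UV).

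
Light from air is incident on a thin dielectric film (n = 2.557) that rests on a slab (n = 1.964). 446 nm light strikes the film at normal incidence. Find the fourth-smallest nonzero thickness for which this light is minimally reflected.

At the upper boundary (n = 1.0 to n = 2.557) the reflected ray undergoes a half-wave phase shift.
Bottom surface (2.557 → 1.964): reflection off a lower-index medium gives no phase shift.
Net: one phase inversion between the two reflected rays.
So the condition for destructive reflection is 2 n t = m λ.
The fourth-smallest nonzero thickness corresponds to m = 4: t = m λ / (2 n) = 4.00 × 446 / (2 × 2.557) = 349 nm.

349 nm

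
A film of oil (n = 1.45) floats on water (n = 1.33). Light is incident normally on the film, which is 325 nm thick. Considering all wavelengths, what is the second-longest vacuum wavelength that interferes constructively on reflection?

628 nm

At the upper boundary (n = 1.0 to n = 1.45) the reflected ray undergoes a half-wave phase shift.
Ray reflecting at the bottom interface goes from n = 1.45 toward n = 1.33: no phase shift.
Exactly one π shift → a net half-wave offset.
So the condition for constructive reflection is 2 n t = (m + ½) λ.
λ = 2 n t / (m + ½). The second-longest wavelength is m = 1: λ = 2 × 1.45 × 325 / 1.50 = 628 nm.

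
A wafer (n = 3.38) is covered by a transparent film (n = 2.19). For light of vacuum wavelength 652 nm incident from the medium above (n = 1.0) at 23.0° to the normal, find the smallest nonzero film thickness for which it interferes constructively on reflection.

Top surface (1.0 → 2.19): reflection off a higher-index medium gives a half-wave phase shift.
At the lower boundary (n = 2.19 to n = 3.38) the reflected ray undergoes a half-wave phase shift.
Zero or two π shifts → no net half-wave offset.
So the condition for constructive reflection is 2 n t cos θ_r = m λ.
Snell's law: 1.0 sin 23.0° = 2.19 sin θ_r → sin θ_r = 0.178, cos θ_r = 0.984.
Minimum nonzero at m = 1: t = λ / (2 n cos θ_r) = 652 / (2 × 2.19 × 0.984) = 151 nm.

151 nm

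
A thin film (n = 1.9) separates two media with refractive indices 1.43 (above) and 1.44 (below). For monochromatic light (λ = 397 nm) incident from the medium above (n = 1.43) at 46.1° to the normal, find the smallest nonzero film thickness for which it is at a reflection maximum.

At the upper boundary (n = 1.43 to n = 1.9) the reflected ray undergoes a half-wave phase shift.
Ray reflecting at the bottom interface goes from n = 1.9 toward n = 1.44: no phase shift.
The two reflections differ by half a wavelength.
For strong reflection here: 2 n t cos θ_r = (m + ½) λ.
Snell's law: 1.43 sin 46.1° = 1.9 sin θ_r → sin θ_r = 0.542, cos θ_r = 0.840.
Minimum at m = 0: t = λ / (4 n cos θ_r) = 397 / (4 × 1.9 × 0.840) = 62.2 nm.

62.2 nm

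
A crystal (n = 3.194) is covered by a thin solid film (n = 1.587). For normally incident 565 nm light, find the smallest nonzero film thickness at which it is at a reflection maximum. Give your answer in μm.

At the upper boundary (n = 1.0 to n = 1.587) the reflected ray undergoes a half-wave phase shift.
Ray reflecting at the bottom interface goes from n = 1.587 toward n = 3.194: a half-wave phase shift.
Zero or two π shifts → no net half-wave offset.
For maximum reflection here: 2 n t = m λ.
Minimum nonzero at m = 1: t = λ / (2 n) = 565 / (2 × 1.587) = 178 nm.

0.178 μm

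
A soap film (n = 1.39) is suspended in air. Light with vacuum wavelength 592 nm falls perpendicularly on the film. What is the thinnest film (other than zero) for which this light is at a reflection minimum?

At the upper boundary (n = 1.0 to n = 1.39) the reflected ray undergoes a half-wave phase shift.
Bottom surface (1.39 → 1.0): reflection off a lower-index medium gives no phase shift.
Exactly one π shift → a net half-wave offset.
With one net inversion, destructive interference in reflection requires 2 n t = m λ.
Minimum nonzero at m = 1: t = λ / (2 n) = 592 / (2 × 1.39) = 213 nm.

213 nm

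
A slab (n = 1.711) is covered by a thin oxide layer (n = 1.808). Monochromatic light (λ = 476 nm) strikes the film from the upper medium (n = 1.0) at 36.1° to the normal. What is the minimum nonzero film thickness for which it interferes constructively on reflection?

Ray reflecting at the top interface goes from n = 1.0 toward n = 1.808: a half-wave phase shift.
Bottom surface (1.808 → 1.711): reflection off a lower-index medium gives no phase shift.
The two reflections differ by half a wavelength.
With one net inversion, constructive interference in reflection requires 2 n t cos θ_r = (m + ½) λ.
Snell's law: 1.0 sin 36.1° = 1.808 sin θ_r → sin θ_r = 0.326, cos θ_r = 0.945.
Minimum at m = 0: t = λ / (4 n cos θ_r) = 476 / (4 × 1.808 × 0.945) = 69.6 nm.

69.6 nm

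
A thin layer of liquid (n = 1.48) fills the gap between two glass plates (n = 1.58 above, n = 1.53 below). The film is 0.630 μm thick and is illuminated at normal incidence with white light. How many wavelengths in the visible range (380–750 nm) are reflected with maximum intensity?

Ray reflecting at the top interface goes from n = 1.58 toward n = 1.48: no phase shift.
Ray reflecting at the bottom interface goes from n = 1.48 toward n = 1.53: a half-wave phase shift.
The two reflections differ by half a wavelength.
For maximum reflection here: 2 n t = (m + ½) λ.
λ = 2 n t / (m + ½) = 1865 / (m + ½) nm.
m=1: 1243 nm (IR); m=2: 746 nm (visible); m=3: 533 nm (visible); m=4: 414 nm (visible); m=5: 339 nm (UV).

3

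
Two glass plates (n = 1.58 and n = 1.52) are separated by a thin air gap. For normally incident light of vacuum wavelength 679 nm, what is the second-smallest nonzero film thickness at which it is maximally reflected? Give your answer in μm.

0.509 μm

Ray reflecting at the top interface goes from n = 1.58 toward n = 1.0: no phase shift.
Bottom surface (1.0 → 1.52): reflection off a higher-index medium gives a half-wave phase shift.
Exactly one π shift → a net half-wave offset.
So the condition for constructive reflection is 2 n t = (m + ½) λ.
The second-smallest nonzero thickness corresponds to m = 1: t = (m + ½) λ / (2 n) = 1.50 × 679 / (2 × 1.0) = 509 nm.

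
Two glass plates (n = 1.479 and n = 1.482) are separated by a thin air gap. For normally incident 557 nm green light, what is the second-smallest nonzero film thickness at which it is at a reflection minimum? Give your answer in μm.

Ray reflecting at the top interface goes from n = 1.479 toward n = 1.0: no phase shift.
Bottom surface (1.0 → 1.482): reflection off a higher-index medium gives a half-wave phase shift.
The two reflections differ by half a wavelength.
With one net inversion, destructive interference in reflection requires 2 n t = m λ.
The second-smallest nonzero thickness corresponds to m = 2: t = m λ / (2 n) = 2.00 × 557 / (2 × 1.0) = 557 nm.

0.557 μm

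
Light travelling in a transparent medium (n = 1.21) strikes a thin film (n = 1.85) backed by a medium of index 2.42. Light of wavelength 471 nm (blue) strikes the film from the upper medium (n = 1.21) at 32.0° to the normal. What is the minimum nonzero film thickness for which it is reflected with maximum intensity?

Top surface (1.21 → 1.85): reflection off a higher-index medium gives a half-wave phase shift.
Bottom surface (1.85 → 2.42): reflection off a higher-index medium gives a half-wave phase shift.
The two reflections carry the same phase change, so no net offset.
With no net inversion, constructive interference in reflection requires 2 n t cos θ_r = m λ.
Snell's law: 1.21 sin 32.0° = 1.85 sin θ_r → sin θ_r = 0.347, cos θ_r = 0.938.
Minimum nonzero at m = 1: t = λ / (2 n cos θ_r) = 471 / (2 × 1.85 × 0.938) = 136 nm.

136 nm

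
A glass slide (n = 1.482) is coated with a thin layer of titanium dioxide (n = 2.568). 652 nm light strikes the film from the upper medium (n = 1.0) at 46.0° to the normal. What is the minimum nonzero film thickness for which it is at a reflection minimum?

132 nm

Ray reflecting at the top interface goes from n = 1.0 toward n = 2.568: a half-wave phase shift.
At the lower boundary (n = 2.568 to n = 1.482) the reflected ray undergoes no phase shift.
The two reflections differ by half a wavelength.
For weak reflection here: 2 n t cos θ_r = m λ.
Snell's law: 1.0 sin 46.0° = 2.568 sin θ_r → sin θ_r = 0.280, cos θ_r = 0.960.
Minimum nonzero at m = 1: t = λ / (2 n cos θ_r) = 652 / (2 × 2.568 × 0.960) = 132 nm.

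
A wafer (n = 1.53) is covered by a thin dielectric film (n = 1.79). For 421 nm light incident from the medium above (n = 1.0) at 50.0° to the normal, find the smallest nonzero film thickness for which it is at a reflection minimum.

At the upper boundary (n = 1.0 to n = 1.79) the reflected ray undergoes a half-wave phase shift.
Ray reflecting at the bottom interface goes from n = 1.79 toward n = 1.53: no phase shift.
The two reflections differ by half a wavelength.
For dark reflection here: 2 n t cos θ_r = m λ.
Snell's law: 1.0 sin 50.0° = 1.79 sin θ_r → sin θ_r = 0.428, cos θ_r = 0.904.
Minimum nonzero at m = 1: t = λ / (2 n cos θ_r) = 421 / (2 × 1.79 × 0.904) = 130 nm.

130 nm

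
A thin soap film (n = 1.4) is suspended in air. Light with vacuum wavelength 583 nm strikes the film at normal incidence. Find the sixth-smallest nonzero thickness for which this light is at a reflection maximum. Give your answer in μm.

1.15 μm

Ray reflecting at the top interface goes from n = 1.0 toward n = 1.4: a half-wave phase shift.
At the lower boundary (n = 1.4 to n = 1.0) the reflected ray undergoes no phase shift.
Net: one phase inversion between the two reflected rays.
With one net inversion, constructive interference in reflection requires 2 n t = (m + ½) λ.
The sixth-smallest nonzero thickness corresponds to m = 5: t = (m + ½) λ / (2 n) = 5.50 × 583 / (2 × 1.4) = 1145 nm.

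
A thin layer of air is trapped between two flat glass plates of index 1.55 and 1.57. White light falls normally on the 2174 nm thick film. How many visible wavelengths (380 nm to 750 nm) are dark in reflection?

Top surface (1.55 → 1.0): reflection off a lower-index medium gives no phase shift.
Ray reflecting at the bottom interface goes from n = 1.0 toward n = 1.57: a half-wave phase shift.
Net: one phase inversion between the two reflected rays.
For minimum reflection here: 2 n t = m λ.
λ = 2 n t / m = 4348 / m nm.
m=5: 870 nm (IR); m=6: 725 nm (visible); m=7: 621 nm (visible); m=8: 544 nm (visible); m=9: 483 nm (visible); m=10: 435 nm (visible); m=11: 395 nm (visible); m=12: 362 nm (UV).

6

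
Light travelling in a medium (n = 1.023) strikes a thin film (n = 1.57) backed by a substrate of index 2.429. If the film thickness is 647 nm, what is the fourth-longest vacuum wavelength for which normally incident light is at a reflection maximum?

Ray reflecting at the top interface goes from n = 1.023 toward n = 1.57: a half-wave phase shift.
Ray reflecting at the bottom interface goes from n = 1.57 toward n = 2.429: a half-wave phase shift.
Net: no relative phase inversion (both shifts match).
With no net inversion, constructive interference in reflection requires 2 n t = m λ.
λ = 2 n t / m. The fourth-longest wavelength is m = 4: λ = 2 × 1.57 × 647 / 4.00 = 508 nm.

508 nm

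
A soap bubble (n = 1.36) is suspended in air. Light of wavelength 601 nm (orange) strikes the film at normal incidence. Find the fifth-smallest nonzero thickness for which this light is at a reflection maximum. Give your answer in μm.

At the upper boundary (n = 1.0 to n = 1.36) the reflected ray undergoes a half-wave phase shift.
Bottom surface (1.36 → 1.0): reflection off a lower-index medium gives no phase shift.
The two reflections differ by half a wavelength.
So the condition for constructive reflection is 2 n t = (m + ½) λ.
The fifth-smallest nonzero thickness corresponds to m = 4: t = (m + ½) λ / (2 n) = 4.50 × 601 / (2 × 1.36) = 994 nm.

0.994 μm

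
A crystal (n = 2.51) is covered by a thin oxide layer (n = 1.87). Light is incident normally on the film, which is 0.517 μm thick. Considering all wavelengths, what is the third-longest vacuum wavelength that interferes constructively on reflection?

645 nm

Top surface (1.0 → 1.87): reflection off a higher-index medium gives a half-wave phase shift.
Bottom surface (1.87 → 2.51): reflection off a higher-index medium gives a half-wave phase shift.
Zero or two π shifts → no net half-wave offset.
With no net inversion, constructive interference in reflection requires 2 n t = m λ.
λ = 2 n t / m. The third-longest wavelength is m = 3: λ = 2 × 1.87 × 517 / 3.00 = 645 nm.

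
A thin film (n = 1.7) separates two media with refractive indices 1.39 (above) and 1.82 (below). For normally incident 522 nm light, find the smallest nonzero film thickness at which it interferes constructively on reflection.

At the upper boundary (n = 1.39 to n = 1.7) the reflected ray undergoes a half-wave phase shift.
Ray reflecting at the bottom interface goes from n = 1.7 toward n = 1.82: a half-wave phase shift.
The two reflections carry the same phase change, so no net offset.
With no net inversion, constructive interference in reflection requires 2 n t = m λ.
Minimum nonzero at m = 1: t = λ / (2 n) = 522 / (2 × 1.7) = 154 nm.

154 nm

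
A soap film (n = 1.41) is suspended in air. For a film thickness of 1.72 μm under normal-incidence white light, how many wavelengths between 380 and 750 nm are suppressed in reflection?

Top surface (1.0 → 1.41): reflection off a higher-index medium gives a half-wave phase shift.
Ray reflecting at the bottom interface goes from n = 1.41 toward n = 1.0: no phase shift.
The two reflections differ by half a wavelength.
For minimum reflection here: 2 n t = m λ.
λ = 2 n t / m = 4850 / m nm.
m=6: 808 nm (IR); m=7: 693 nm (visible); m=8: 606 nm (visible); m=9: 539 nm (visible); m=10: 485 nm (visible); m=11: 441 nm (visible); m=12: 404 nm (visible); m=13: 373 nm (UV).

6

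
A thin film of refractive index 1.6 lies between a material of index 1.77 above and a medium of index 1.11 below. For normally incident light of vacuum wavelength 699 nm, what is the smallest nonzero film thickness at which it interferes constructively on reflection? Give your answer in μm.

Ray reflecting at the top interface goes from n = 1.77 toward n = 1.6: no phase shift.
Ray reflecting at the bottom interface goes from n = 1.6 toward n = 1.11: no phase shift.
The two reflections carry the same phase change, so no net offset.
For maximum reflection here: 2 n t = m λ.
The smallest nonzero thickness corresponds to m = 1: t = m λ / (2 n) = 1.00 × 699 / (2 × 1.6) = 218 nm.

0.218 μm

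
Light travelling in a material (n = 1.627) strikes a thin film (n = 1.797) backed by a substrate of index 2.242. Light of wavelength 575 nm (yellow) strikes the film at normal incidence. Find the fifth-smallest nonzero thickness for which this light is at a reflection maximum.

800 nm

At the upper boundary (n = 1.627 to n = 1.797) the reflected ray undergoes a half-wave phase shift.
At the lower boundary (n = 1.797 to n = 2.242) the reflected ray undergoes a half-wave phase shift.
The two reflections carry the same phase change, so no net offset.
With no net inversion, constructive interference in reflection requires 2 n t = m λ.
The fifth-smallest nonzero thickness corresponds to m = 5: t = m λ / (2 n) = 5.00 × 575 / (2 × 1.797) = 800 nm.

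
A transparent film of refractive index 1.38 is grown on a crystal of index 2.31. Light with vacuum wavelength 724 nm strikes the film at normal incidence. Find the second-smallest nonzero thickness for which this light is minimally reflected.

393 nm

Top surface (1.0 → 1.38): reflection off a higher-index medium gives a half-wave phase shift.
At the lower boundary (n = 1.38 to n = 2.31) the reflected ray undergoes a half-wave phase shift.
Zero or two π shifts → no net half-wave offset.
For weak reflection here: 2 n t = (m + ½) λ.
The second-smallest nonzero thickness corresponds to m = 1: t = (m + ½) λ / (2 n) = 1.50 × 724 / (2 × 1.38) = 393 nm.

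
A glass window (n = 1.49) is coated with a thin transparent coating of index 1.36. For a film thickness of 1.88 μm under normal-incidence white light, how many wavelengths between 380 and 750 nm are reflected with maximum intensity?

Ray reflecting at the top interface goes from n = 1.0 toward n = 1.36: a half-wave phase shift.
Ray reflecting at the bottom interface goes from n = 1.36 toward n = 1.49: a half-wave phase shift.
Zero or two π shifts → no net half-wave offset.
With no net inversion, constructive interference in reflection requires 2 n t = m λ.
λ = 2 n t / m = 5114 / m nm.
m=6: 852 nm (IR); m=7: 731 nm (visible); m=8: 639 nm (visible); m=9: 568 nm (visible); m=10: 511 nm (visible); m=11: 465 nm (visible); m=12: 426 nm (visible); m=13: 393 nm (visible); m=14: 365 nm (UV).

7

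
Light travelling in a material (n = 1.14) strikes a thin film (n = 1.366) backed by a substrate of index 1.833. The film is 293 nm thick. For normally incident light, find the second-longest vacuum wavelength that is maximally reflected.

At the upper boundary (n = 1.14 to n = 1.366) the reflected ray undergoes a half-wave phase shift.
At the lower boundary (n = 1.366 to n = 1.833) the reflected ray undergoes a half-wave phase shift.
Net: no relative phase inversion (both shifts match).
For bright reflection here: 2 n t = m λ.
λ = 2 n t / m. The second-longest wavelength is m = 2: λ = 2 × 1.366 × 293 / 2.00 = 400 nm.

400 nm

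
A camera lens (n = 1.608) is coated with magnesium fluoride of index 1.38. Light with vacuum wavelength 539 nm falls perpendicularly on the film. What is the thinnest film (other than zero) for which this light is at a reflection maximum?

Top surface (1.0 → 1.38): reflection off a higher-index medium gives a half-wave phase shift.
Bottom surface (1.38 → 1.608): reflection off a higher-index medium gives a half-wave phase shift.
Net: no relative phase inversion (both shifts match).
So the condition for constructive reflection is 2 n t = m λ.
Minimum nonzero at m = 1: t = λ / (2 n) = 539 / (2 × 1.38) = 195 nm.

195 nm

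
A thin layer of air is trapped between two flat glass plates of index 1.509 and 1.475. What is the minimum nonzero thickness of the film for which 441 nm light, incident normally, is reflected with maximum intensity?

110 nm

Ray reflecting at the top interface goes from n = 1.509 toward n = 1.0: no phase shift.
Ray reflecting at the bottom interface goes from n = 1.0 toward n = 1.475: a half-wave phase shift.
Net: one phase inversion between the two reflected rays.
With one net inversion, constructive interference in reflection requires 2 n t = (m + ½) λ.
Minimum at m = 0: t = λ / (4 n) = 441 / (4 × 1.0) = 110 nm.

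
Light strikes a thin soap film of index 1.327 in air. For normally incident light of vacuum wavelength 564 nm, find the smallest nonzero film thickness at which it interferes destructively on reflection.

At the upper boundary (n = 1.0 to n = 1.327) the reflected ray undergoes a half-wave phase shift.
At the lower boundary (n = 1.327 to n = 1.0) the reflected ray undergoes no phase shift.
The two reflections differ by half a wavelength.
For dark reflection here: 2 n t = m λ.
Minimum nonzero at m = 1: t = λ / (2 n) = 564 / (2 × 1.327) = 213 nm.

213 nm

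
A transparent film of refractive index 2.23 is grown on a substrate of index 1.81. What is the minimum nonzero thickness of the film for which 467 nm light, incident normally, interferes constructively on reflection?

At the upper boundary (n = 1.0 to n = 2.23) the reflected ray undergoes a half-wave phase shift.
At the lower boundary (n = 2.23 to n = 1.81) the reflected ray undergoes no phase shift.
Net: one phase inversion between the two reflected rays.
With one net inversion, constructive interference in reflection requires 2 n t = (m + ½) λ.
Minimum at m = 0: t = λ / (4 n) = 467 / (4 × 2.23) = 52.4 nm.

52.4 nm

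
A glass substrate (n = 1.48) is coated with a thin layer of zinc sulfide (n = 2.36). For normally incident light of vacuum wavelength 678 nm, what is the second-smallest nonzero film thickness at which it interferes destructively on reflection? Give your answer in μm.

0.287 μm

Ray reflecting at the top interface goes from n = 1.0 toward n = 2.36: a half-wave phase shift.
Bottom surface (2.36 → 1.48): reflection off a lower-index medium gives no phase shift.
Net: one phase inversion between the two reflected rays.
So the condition for destructive reflection is 2 n t = m λ.
The second-smallest nonzero thickness corresponds to m = 2: t = m λ / (2 n) = 2.00 × 678 / (2 × 2.36) = 287 nm.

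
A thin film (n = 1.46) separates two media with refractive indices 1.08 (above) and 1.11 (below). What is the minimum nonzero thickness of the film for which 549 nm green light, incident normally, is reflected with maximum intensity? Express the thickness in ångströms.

940 Å

At the upper boundary (n = 1.08 to n = 1.46) the reflected ray undergoes a half-wave phase shift.
Ray reflecting at the bottom interface goes from n = 1.46 toward n = 1.11: no phase shift.
The two reflections differ by half a wavelength.
With one net inversion, constructive interference in reflection requires 2 n t = (m + ½) λ.
Minimum at m = 0: t = λ / (4 n) = 549 / (4 × 1.46) = 94.0 nm.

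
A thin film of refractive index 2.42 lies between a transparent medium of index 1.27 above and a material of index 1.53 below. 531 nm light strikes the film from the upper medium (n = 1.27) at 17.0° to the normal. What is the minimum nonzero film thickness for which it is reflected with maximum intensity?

At the upper boundary (n = 1.27 to n = 2.42) the reflected ray undergoes a half-wave phase shift.
At the lower boundary (n = 2.42 to n = 1.53) the reflected ray undergoes no phase shift.
The two reflections differ by half a wavelength.
With one net inversion, constructive interference in reflection requires 2 n t cos θ_r = (m + ½) λ.
Snell's law: 1.27 sin 17.0° = 2.42 sin θ_r → sin θ_r = 0.153, cos θ_r = 0.988.
Minimum at m = 0: t = λ / (4 n cos θ_r) = 531 / (4 × 2.42 × 0.988) = 55.5 nm.

55.5 nm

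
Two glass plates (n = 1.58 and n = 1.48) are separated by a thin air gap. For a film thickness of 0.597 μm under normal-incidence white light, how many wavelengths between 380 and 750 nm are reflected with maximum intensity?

1

Ray reflecting at the top interface goes from n = 1.58 toward n = 1.0: no phase shift.
At the lower boundary (n = 1.0 to n = 1.48) the reflected ray undergoes a half-wave phase shift.
Exactly one π shift → a net half-wave offset.
With one net inversion, constructive interference in reflection requires 2 n t = (m + ½) λ.
λ = 2 n t / (m + ½) = 1194 / (m + ½) nm.
m=1: 796 nm (IR); m=2: 478 nm (visible); m=3: 341 nm (UV).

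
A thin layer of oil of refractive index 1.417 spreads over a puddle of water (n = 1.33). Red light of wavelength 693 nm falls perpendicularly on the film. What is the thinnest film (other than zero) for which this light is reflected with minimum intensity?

At the upper boundary (n = 1.0 to n = 1.417) the reflected ray undergoes a half-wave phase shift.
Bottom surface (1.417 → 1.33): reflection off a lower-index medium gives no phase shift.
The two reflections differ by half a wavelength.
So the condition for destructive reflection is 2 n t = m λ.
Minimum nonzero at m = 1: t = λ / (2 n) = 693 / (2 × 1.417) = 245 nm.

245 nm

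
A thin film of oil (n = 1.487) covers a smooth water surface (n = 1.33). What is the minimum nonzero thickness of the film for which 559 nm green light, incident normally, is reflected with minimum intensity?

188 nm

Ray reflecting at the top interface goes from n = 1.0 toward n = 1.487: a half-wave phase shift.
Ray reflecting at the bottom interface goes from n = 1.487 toward n = 1.33: no phase shift.
Exactly one π shift → a net half-wave offset.
With one net inversion, destructive interference in reflection requires 2 n t = m λ.
Minimum nonzero at m = 1: t = λ / (2 n) = 559 / (2 × 1.487) = 188 nm.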